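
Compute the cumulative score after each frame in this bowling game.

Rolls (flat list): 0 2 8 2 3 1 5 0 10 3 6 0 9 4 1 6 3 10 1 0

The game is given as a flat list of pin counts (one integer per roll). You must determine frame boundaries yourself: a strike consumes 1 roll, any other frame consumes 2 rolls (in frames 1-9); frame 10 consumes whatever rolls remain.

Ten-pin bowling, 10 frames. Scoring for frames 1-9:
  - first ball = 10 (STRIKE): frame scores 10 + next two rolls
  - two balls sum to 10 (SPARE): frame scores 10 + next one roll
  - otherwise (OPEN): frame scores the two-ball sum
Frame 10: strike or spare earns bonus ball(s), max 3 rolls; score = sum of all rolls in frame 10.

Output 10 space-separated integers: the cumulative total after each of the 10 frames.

Frame 1: OPEN (0+2=2). Cumulative: 2
Frame 2: SPARE (8+2=10). 10 + next roll (3) = 13. Cumulative: 15
Frame 3: OPEN (3+1=4). Cumulative: 19
Frame 4: OPEN (5+0=5). Cumulative: 24
Frame 5: STRIKE. 10 + next two rolls (3+6) = 19. Cumulative: 43
Frame 6: OPEN (3+6=9). Cumulative: 52
Frame 7: OPEN (0+9=9). Cumulative: 61
Frame 8: OPEN (4+1=5). Cumulative: 66
Frame 9: OPEN (6+3=9). Cumulative: 75
Frame 10: STRIKE. Sum of all frame-10 rolls (10+1+0) = 11. Cumulative: 86

Answer: 2 15 19 24 43 52 61 66 75 86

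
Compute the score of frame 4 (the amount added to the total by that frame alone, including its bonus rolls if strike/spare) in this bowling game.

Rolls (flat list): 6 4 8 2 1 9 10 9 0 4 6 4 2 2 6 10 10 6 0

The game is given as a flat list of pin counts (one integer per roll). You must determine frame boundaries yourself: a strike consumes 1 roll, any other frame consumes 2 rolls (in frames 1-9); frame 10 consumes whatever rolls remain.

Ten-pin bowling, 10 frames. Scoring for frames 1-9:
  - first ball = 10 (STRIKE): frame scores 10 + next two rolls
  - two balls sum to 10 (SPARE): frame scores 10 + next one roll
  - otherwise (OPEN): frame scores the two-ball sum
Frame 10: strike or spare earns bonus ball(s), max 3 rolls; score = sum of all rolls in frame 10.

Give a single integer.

Answer: 19

Derivation:
Frame 1: SPARE (6+4=10). 10 + next roll (8) = 18. Cumulative: 18
Frame 2: SPARE (8+2=10). 10 + next roll (1) = 11. Cumulative: 29
Frame 3: SPARE (1+9=10). 10 + next roll (10) = 20. Cumulative: 49
Frame 4: STRIKE. 10 + next two rolls (9+0) = 19. Cumulative: 68
Frame 5: OPEN (9+0=9). Cumulative: 77
Frame 6: SPARE (4+6=10). 10 + next roll (4) = 14. Cumulative: 91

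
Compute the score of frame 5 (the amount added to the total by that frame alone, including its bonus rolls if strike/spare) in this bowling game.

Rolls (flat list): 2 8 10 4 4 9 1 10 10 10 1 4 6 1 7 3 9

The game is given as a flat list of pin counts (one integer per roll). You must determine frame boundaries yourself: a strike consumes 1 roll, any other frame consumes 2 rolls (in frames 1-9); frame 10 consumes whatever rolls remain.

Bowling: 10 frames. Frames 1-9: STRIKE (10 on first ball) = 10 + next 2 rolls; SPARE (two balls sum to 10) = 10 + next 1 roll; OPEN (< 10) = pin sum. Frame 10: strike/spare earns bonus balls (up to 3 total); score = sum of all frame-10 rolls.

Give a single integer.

Answer: 30

Derivation:
Frame 1: SPARE (2+8=10). 10 + next roll (10) = 20. Cumulative: 20
Frame 2: STRIKE. 10 + next two rolls (4+4) = 18. Cumulative: 38
Frame 3: OPEN (4+4=8). Cumulative: 46
Frame 4: SPARE (9+1=10). 10 + next roll (10) = 20. Cumulative: 66
Frame 5: STRIKE. 10 + next two rolls (10+10) = 30. Cumulative: 96
Frame 6: STRIKE. 10 + next two rolls (10+1) = 21. Cumulative: 117
Frame 7: STRIKE. 10 + next two rolls (1+4) = 15. Cumulative: 132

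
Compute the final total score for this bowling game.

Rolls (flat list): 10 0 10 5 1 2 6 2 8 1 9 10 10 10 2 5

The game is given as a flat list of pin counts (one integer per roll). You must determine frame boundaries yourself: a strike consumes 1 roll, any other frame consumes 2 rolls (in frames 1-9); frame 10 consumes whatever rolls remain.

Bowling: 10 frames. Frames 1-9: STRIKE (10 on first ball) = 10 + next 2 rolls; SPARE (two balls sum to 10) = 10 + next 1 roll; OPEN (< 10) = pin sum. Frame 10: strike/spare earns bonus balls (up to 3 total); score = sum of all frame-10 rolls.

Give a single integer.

Answer: 156

Derivation:
Frame 1: STRIKE. 10 + next two rolls (0+10) = 20. Cumulative: 20
Frame 2: SPARE (0+10=10). 10 + next roll (5) = 15. Cumulative: 35
Frame 3: OPEN (5+1=6). Cumulative: 41
Frame 4: OPEN (2+6=8). Cumulative: 49
Frame 5: SPARE (2+8=10). 10 + next roll (1) = 11. Cumulative: 60
Frame 6: SPARE (1+9=10). 10 + next roll (10) = 20. Cumulative: 80
Frame 7: STRIKE. 10 + next two rolls (10+10) = 30. Cumulative: 110
Frame 8: STRIKE. 10 + next two rolls (10+2) = 22. Cumulative: 132
Frame 9: STRIKE. 10 + next two rolls (2+5) = 17. Cumulative: 149
Frame 10: OPEN. Sum of all frame-10 rolls (2+5) = 7. Cumulative: 156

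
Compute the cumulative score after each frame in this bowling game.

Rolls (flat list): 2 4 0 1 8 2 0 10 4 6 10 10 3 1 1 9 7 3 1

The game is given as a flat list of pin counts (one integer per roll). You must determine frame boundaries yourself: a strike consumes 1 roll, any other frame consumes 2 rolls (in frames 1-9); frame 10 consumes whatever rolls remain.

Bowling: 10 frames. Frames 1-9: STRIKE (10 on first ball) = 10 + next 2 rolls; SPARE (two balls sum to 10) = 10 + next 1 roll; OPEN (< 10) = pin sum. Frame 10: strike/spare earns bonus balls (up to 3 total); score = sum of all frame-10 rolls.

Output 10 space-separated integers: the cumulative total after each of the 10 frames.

Frame 1: OPEN (2+4=6). Cumulative: 6
Frame 2: OPEN (0+1=1). Cumulative: 7
Frame 3: SPARE (8+2=10). 10 + next roll (0) = 10. Cumulative: 17
Frame 4: SPARE (0+10=10). 10 + next roll (4) = 14. Cumulative: 31
Frame 5: SPARE (4+6=10). 10 + next roll (10) = 20. Cumulative: 51
Frame 6: STRIKE. 10 + next two rolls (10+3) = 23. Cumulative: 74
Frame 7: STRIKE. 10 + next two rolls (3+1) = 14. Cumulative: 88
Frame 8: OPEN (3+1=4). Cumulative: 92
Frame 9: SPARE (1+9=10). 10 + next roll (7) = 17. Cumulative: 109
Frame 10: SPARE. Sum of all frame-10 rolls (7+3+1) = 11. Cumulative: 120

Answer: 6 7 17 31 51 74 88 92 109 120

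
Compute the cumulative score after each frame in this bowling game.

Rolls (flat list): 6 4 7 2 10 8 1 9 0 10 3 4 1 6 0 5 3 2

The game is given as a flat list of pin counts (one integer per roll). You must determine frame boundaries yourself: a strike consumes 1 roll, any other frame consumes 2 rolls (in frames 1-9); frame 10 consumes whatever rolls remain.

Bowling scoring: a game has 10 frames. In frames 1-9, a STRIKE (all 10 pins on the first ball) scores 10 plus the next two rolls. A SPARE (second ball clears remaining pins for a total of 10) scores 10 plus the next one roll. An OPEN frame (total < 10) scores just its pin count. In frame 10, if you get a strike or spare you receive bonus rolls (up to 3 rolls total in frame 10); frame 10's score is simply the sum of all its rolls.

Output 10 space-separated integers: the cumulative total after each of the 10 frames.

Answer: 17 26 45 54 63 80 87 94 99 104

Derivation:
Frame 1: SPARE (6+4=10). 10 + next roll (7) = 17. Cumulative: 17
Frame 2: OPEN (7+2=9). Cumulative: 26
Frame 3: STRIKE. 10 + next two rolls (8+1) = 19. Cumulative: 45
Frame 4: OPEN (8+1=9). Cumulative: 54
Frame 5: OPEN (9+0=9). Cumulative: 63
Frame 6: STRIKE. 10 + next two rolls (3+4) = 17. Cumulative: 80
Frame 7: OPEN (3+4=7). Cumulative: 87
Frame 8: OPEN (1+6=7). Cumulative: 94
Frame 9: OPEN (0+5=5). Cumulative: 99
Frame 10: OPEN. Sum of all frame-10 rolls (3+2) = 5. Cumulative: 104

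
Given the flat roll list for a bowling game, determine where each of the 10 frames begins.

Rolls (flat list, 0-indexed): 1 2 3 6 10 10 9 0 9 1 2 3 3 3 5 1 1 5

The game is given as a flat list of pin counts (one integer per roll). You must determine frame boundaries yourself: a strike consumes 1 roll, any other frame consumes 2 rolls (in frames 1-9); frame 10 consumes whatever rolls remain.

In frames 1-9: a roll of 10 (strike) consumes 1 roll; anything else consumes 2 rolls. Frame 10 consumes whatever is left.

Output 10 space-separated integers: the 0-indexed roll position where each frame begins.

Frame 1 starts at roll index 0: rolls=1,2 (sum=3), consumes 2 rolls
Frame 2 starts at roll index 2: rolls=3,6 (sum=9), consumes 2 rolls
Frame 3 starts at roll index 4: roll=10 (strike), consumes 1 roll
Frame 4 starts at roll index 5: roll=10 (strike), consumes 1 roll
Frame 5 starts at roll index 6: rolls=9,0 (sum=9), consumes 2 rolls
Frame 6 starts at roll index 8: rolls=9,1 (sum=10), consumes 2 rolls
Frame 7 starts at roll index 10: rolls=2,3 (sum=5), consumes 2 rolls
Frame 8 starts at roll index 12: rolls=3,3 (sum=6), consumes 2 rolls
Frame 9 starts at roll index 14: rolls=5,1 (sum=6), consumes 2 rolls
Frame 10 starts at roll index 16: 2 remaining rolls

Answer: 0 2 4 5 6 8 10 12 14 16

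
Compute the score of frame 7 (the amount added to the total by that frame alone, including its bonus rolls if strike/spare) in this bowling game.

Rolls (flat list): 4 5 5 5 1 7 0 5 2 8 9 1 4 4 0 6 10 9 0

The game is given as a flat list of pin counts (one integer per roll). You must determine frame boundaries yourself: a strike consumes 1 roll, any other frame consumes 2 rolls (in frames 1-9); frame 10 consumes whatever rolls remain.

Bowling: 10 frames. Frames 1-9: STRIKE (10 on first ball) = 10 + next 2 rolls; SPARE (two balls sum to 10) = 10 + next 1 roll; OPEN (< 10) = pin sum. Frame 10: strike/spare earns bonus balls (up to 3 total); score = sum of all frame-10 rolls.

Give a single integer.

Answer: 8

Derivation:
Frame 1: OPEN (4+5=9). Cumulative: 9
Frame 2: SPARE (5+5=10). 10 + next roll (1) = 11. Cumulative: 20
Frame 3: OPEN (1+7=8). Cumulative: 28
Frame 4: OPEN (0+5=5). Cumulative: 33
Frame 5: SPARE (2+8=10). 10 + next roll (9) = 19. Cumulative: 52
Frame 6: SPARE (9+1=10). 10 + next roll (4) = 14. Cumulative: 66
Frame 7: OPEN (4+4=8). Cumulative: 74
Frame 8: OPEN (0+6=6). Cumulative: 80
Frame 9: STRIKE. 10 + next two rolls (9+0) = 19. Cumulative: 99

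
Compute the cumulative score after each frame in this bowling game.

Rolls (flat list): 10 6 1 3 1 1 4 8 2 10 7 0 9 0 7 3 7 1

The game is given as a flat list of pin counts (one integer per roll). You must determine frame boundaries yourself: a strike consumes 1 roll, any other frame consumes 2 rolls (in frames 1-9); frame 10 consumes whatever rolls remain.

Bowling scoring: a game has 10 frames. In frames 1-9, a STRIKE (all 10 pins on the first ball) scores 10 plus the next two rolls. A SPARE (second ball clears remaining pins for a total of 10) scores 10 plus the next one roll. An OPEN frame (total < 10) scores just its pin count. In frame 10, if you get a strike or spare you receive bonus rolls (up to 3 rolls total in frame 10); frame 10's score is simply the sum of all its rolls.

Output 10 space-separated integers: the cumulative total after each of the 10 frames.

Answer: 17 24 28 33 53 70 77 86 103 111

Derivation:
Frame 1: STRIKE. 10 + next two rolls (6+1) = 17. Cumulative: 17
Frame 2: OPEN (6+1=7). Cumulative: 24
Frame 3: OPEN (3+1=4). Cumulative: 28
Frame 4: OPEN (1+4=5). Cumulative: 33
Frame 5: SPARE (8+2=10). 10 + next roll (10) = 20. Cumulative: 53
Frame 6: STRIKE. 10 + next two rolls (7+0) = 17. Cumulative: 70
Frame 7: OPEN (7+0=7). Cumulative: 77
Frame 8: OPEN (9+0=9). Cumulative: 86
Frame 9: SPARE (7+3=10). 10 + next roll (7) = 17. Cumulative: 103
Frame 10: OPEN. Sum of all frame-10 rolls (7+1) = 8. Cumulative: 111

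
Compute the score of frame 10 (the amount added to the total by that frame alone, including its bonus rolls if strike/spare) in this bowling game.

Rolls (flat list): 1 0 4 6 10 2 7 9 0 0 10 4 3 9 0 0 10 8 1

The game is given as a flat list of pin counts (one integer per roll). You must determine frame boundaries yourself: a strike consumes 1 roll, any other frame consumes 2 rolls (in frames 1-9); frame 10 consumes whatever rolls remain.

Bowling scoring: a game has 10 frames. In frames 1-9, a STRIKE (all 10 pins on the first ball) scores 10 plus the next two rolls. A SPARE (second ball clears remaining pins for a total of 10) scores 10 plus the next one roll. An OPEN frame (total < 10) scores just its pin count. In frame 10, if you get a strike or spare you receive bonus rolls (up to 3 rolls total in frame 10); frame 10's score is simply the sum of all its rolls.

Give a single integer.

Answer: 9

Derivation:
Frame 1: OPEN (1+0=1). Cumulative: 1
Frame 2: SPARE (4+6=10). 10 + next roll (10) = 20. Cumulative: 21
Frame 3: STRIKE. 10 + next two rolls (2+7) = 19. Cumulative: 40
Frame 4: OPEN (2+7=9). Cumulative: 49
Frame 5: OPEN (9+0=9). Cumulative: 58
Frame 6: SPARE (0+10=10). 10 + next roll (4) = 14. Cumulative: 72
Frame 7: OPEN (4+3=7). Cumulative: 79
Frame 8: OPEN (9+0=9). Cumulative: 88
Frame 9: SPARE (0+10=10). 10 + next roll (8) = 18. Cumulative: 106
Frame 10: OPEN. Sum of all frame-10 rolls (8+1) = 9. Cumulative: 115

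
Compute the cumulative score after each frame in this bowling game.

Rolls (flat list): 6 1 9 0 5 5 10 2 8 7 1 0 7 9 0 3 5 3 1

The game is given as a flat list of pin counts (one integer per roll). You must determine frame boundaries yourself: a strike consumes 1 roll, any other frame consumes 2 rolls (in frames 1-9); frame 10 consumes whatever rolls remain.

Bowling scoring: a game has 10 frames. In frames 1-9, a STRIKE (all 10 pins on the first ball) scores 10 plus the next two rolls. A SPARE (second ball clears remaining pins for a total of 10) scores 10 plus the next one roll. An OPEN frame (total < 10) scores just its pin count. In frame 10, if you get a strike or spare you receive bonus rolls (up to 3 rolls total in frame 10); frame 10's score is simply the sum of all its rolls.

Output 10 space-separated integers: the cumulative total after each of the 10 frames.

Answer: 7 16 36 56 73 81 88 97 105 109

Derivation:
Frame 1: OPEN (6+1=7). Cumulative: 7
Frame 2: OPEN (9+0=9). Cumulative: 16
Frame 3: SPARE (5+5=10). 10 + next roll (10) = 20. Cumulative: 36
Frame 4: STRIKE. 10 + next two rolls (2+8) = 20. Cumulative: 56
Frame 5: SPARE (2+8=10). 10 + next roll (7) = 17. Cumulative: 73
Frame 6: OPEN (7+1=8). Cumulative: 81
Frame 7: OPEN (0+7=7). Cumulative: 88
Frame 8: OPEN (9+0=9). Cumulative: 97
Frame 9: OPEN (3+5=8). Cumulative: 105
Frame 10: OPEN. Sum of all frame-10 rolls (3+1) = 4. Cumulative: 109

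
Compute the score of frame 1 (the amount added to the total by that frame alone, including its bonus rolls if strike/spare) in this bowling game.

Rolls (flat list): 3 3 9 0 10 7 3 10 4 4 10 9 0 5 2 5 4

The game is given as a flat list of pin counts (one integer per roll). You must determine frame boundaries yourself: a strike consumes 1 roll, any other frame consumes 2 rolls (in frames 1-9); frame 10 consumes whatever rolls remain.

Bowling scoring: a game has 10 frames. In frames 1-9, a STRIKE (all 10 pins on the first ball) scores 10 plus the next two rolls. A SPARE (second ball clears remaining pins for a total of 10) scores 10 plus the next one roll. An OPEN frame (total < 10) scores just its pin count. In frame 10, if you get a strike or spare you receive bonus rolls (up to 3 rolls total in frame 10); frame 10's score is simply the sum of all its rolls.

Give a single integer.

Answer: 6

Derivation:
Frame 1: OPEN (3+3=6). Cumulative: 6
Frame 2: OPEN (9+0=9). Cumulative: 15
Frame 3: STRIKE. 10 + next two rolls (7+3) = 20. Cumulative: 35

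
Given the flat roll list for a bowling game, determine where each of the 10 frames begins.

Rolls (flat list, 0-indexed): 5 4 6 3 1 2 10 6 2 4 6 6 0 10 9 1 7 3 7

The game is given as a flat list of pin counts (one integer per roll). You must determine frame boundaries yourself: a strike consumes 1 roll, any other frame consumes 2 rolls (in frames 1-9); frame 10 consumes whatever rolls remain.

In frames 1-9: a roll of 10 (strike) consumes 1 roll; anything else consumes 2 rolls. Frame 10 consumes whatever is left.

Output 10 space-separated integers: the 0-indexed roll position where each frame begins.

Frame 1 starts at roll index 0: rolls=5,4 (sum=9), consumes 2 rolls
Frame 2 starts at roll index 2: rolls=6,3 (sum=9), consumes 2 rolls
Frame 3 starts at roll index 4: rolls=1,2 (sum=3), consumes 2 rolls
Frame 4 starts at roll index 6: roll=10 (strike), consumes 1 roll
Frame 5 starts at roll index 7: rolls=6,2 (sum=8), consumes 2 rolls
Frame 6 starts at roll index 9: rolls=4,6 (sum=10), consumes 2 rolls
Frame 7 starts at roll index 11: rolls=6,0 (sum=6), consumes 2 rolls
Frame 8 starts at roll index 13: roll=10 (strike), consumes 1 roll
Frame 9 starts at roll index 14: rolls=9,1 (sum=10), consumes 2 rolls
Frame 10 starts at roll index 16: 3 remaining rolls

Answer: 0 2 4 6 7 9 11 13 14 16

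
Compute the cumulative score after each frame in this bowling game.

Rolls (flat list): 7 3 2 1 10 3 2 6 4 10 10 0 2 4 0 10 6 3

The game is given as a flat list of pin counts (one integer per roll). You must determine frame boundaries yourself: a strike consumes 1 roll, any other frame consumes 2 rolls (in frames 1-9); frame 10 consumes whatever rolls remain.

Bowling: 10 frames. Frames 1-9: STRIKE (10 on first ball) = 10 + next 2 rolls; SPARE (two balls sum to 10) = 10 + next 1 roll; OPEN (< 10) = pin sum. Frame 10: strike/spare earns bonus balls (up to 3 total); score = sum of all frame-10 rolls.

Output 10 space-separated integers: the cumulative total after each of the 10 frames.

Answer: 12 15 30 35 55 75 87 89 93 112

Derivation:
Frame 1: SPARE (7+3=10). 10 + next roll (2) = 12. Cumulative: 12
Frame 2: OPEN (2+1=3). Cumulative: 15
Frame 3: STRIKE. 10 + next two rolls (3+2) = 15. Cumulative: 30
Frame 4: OPEN (3+2=5). Cumulative: 35
Frame 5: SPARE (6+4=10). 10 + next roll (10) = 20. Cumulative: 55
Frame 6: STRIKE. 10 + next two rolls (10+0) = 20. Cumulative: 75
Frame 7: STRIKE. 10 + next two rolls (0+2) = 12. Cumulative: 87
Frame 8: OPEN (0+2=2). Cumulative: 89
Frame 9: OPEN (4+0=4). Cumulative: 93
Frame 10: STRIKE. Sum of all frame-10 rolls (10+6+3) = 19. Cumulative: 112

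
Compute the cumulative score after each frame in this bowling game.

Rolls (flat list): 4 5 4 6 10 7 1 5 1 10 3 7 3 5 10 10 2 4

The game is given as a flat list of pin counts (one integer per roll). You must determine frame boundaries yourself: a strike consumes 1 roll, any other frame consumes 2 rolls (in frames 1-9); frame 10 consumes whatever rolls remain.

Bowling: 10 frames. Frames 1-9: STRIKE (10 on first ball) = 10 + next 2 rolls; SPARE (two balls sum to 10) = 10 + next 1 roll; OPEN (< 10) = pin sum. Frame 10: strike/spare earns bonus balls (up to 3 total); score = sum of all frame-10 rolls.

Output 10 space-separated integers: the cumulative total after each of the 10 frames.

Frame 1: OPEN (4+5=9). Cumulative: 9
Frame 2: SPARE (4+6=10). 10 + next roll (10) = 20. Cumulative: 29
Frame 3: STRIKE. 10 + next two rolls (7+1) = 18. Cumulative: 47
Frame 4: OPEN (7+1=8). Cumulative: 55
Frame 5: OPEN (5+1=6). Cumulative: 61
Frame 6: STRIKE. 10 + next two rolls (3+7) = 20. Cumulative: 81
Frame 7: SPARE (3+7=10). 10 + next roll (3) = 13. Cumulative: 94
Frame 8: OPEN (3+5=8). Cumulative: 102
Frame 9: STRIKE. 10 + next two rolls (10+2) = 22. Cumulative: 124
Frame 10: STRIKE. Sum of all frame-10 rolls (10+2+4) = 16. Cumulative: 140

Answer: 9 29 47 55 61 81 94 102 124 140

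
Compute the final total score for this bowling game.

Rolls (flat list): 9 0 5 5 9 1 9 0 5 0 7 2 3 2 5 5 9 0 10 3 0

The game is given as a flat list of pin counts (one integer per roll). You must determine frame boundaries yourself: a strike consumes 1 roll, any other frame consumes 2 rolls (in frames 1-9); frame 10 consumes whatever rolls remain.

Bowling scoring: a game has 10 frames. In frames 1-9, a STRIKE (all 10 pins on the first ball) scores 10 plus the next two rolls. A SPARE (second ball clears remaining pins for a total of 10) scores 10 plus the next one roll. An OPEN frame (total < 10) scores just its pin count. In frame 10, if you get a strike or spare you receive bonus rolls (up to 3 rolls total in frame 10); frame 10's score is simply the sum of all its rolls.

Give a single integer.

Frame 1: OPEN (9+0=9). Cumulative: 9
Frame 2: SPARE (5+5=10). 10 + next roll (9) = 19. Cumulative: 28
Frame 3: SPARE (9+1=10). 10 + next roll (9) = 19. Cumulative: 47
Frame 4: OPEN (9+0=9). Cumulative: 56
Frame 5: OPEN (5+0=5). Cumulative: 61
Frame 6: OPEN (7+2=9). Cumulative: 70
Frame 7: OPEN (3+2=5). Cumulative: 75
Frame 8: SPARE (5+5=10). 10 + next roll (9) = 19. Cumulative: 94
Frame 9: OPEN (9+0=9). Cumulative: 103
Frame 10: STRIKE. Sum of all frame-10 rolls (10+3+0) = 13. Cumulative: 116

Answer: 116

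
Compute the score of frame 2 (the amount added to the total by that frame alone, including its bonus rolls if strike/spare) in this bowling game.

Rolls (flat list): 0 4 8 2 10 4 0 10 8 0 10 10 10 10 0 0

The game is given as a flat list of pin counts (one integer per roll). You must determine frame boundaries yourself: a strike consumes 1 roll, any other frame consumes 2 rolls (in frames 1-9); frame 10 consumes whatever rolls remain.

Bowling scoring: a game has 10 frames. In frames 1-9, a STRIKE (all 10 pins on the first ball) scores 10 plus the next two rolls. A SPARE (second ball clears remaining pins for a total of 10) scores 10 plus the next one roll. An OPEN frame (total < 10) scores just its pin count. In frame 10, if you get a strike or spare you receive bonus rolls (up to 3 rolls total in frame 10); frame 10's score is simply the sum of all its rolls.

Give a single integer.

Frame 1: OPEN (0+4=4). Cumulative: 4
Frame 2: SPARE (8+2=10). 10 + next roll (10) = 20. Cumulative: 24
Frame 3: STRIKE. 10 + next two rolls (4+0) = 14. Cumulative: 38
Frame 4: OPEN (4+0=4). Cumulative: 42

Answer: 20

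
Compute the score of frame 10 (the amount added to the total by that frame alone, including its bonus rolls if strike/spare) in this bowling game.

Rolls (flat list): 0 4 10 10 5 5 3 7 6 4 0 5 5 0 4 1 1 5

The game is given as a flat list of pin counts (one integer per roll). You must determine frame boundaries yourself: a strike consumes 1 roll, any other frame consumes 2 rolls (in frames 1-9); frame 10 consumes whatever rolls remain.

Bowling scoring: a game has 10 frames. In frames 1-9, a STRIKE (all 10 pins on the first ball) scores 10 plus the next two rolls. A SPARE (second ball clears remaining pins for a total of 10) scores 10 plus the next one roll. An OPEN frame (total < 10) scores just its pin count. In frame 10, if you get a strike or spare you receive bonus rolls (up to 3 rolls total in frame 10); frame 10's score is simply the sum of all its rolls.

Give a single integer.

Frame 1: OPEN (0+4=4). Cumulative: 4
Frame 2: STRIKE. 10 + next two rolls (10+5) = 25. Cumulative: 29
Frame 3: STRIKE. 10 + next two rolls (5+5) = 20. Cumulative: 49
Frame 4: SPARE (5+5=10). 10 + next roll (3) = 13. Cumulative: 62
Frame 5: SPARE (3+7=10). 10 + next roll (6) = 16. Cumulative: 78
Frame 6: SPARE (6+4=10). 10 + next roll (0) = 10. Cumulative: 88
Frame 7: OPEN (0+5=5). Cumulative: 93
Frame 8: OPEN (5+0=5). Cumulative: 98
Frame 9: OPEN (4+1=5). Cumulative: 103
Frame 10: OPEN. Sum of all frame-10 rolls (1+5) = 6. Cumulative: 109

Answer: 6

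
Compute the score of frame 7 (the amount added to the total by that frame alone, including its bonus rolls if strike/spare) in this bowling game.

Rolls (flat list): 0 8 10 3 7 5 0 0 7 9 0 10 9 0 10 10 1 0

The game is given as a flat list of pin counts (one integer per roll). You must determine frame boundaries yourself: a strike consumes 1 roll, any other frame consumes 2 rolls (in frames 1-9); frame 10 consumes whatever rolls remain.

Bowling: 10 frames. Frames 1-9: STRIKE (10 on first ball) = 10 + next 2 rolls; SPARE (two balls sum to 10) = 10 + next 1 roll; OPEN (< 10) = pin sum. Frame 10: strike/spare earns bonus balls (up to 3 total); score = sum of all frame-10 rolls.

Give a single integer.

Frame 1: OPEN (0+8=8). Cumulative: 8
Frame 2: STRIKE. 10 + next two rolls (3+7) = 20. Cumulative: 28
Frame 3: SPARE (3+7=10). 10 + next roll (5) = 15. Cumulative: 43
Frame 4: OPEN (5+0=5). Cumulative: 48
Frame 5: OPEN (0+7=7). Cumulative: 55
Frame 6: OPEN (9+0=9). Cumulative: 64
Frame 7: STRIKE. 10 + next two rolls (9+0) = 19. Cumulative: 83
Frame 8: OPEN (9+0=9). Cumulative: 92
Frame 9: STRIKE. 10 + next two rolls (10+1) = 21. Cumulative: 113

Answer: 19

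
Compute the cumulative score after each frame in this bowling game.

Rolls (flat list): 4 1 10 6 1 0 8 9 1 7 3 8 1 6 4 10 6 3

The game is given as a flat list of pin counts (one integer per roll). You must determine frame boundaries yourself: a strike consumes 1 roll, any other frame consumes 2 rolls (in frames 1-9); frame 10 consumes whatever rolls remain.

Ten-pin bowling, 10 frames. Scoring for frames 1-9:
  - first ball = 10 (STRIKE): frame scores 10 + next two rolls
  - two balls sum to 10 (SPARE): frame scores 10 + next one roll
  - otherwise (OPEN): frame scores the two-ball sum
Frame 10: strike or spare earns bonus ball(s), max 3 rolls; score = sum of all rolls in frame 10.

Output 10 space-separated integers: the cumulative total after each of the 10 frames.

Frame 1: OPEN (4+1=5). Cumulative: 5
Frame 2: STRIKE. 10 + next two rolls (6+1) = 17. Cumulative: 22
Frame 3: OPEN (6+1=7). Cumulative: 29
Frame 4: OPEN (0+8=8). Cumulative: 37
Frame 5: SPARE (9+1=10). 10 + next roll (7) = 17. Cumulative: 54
Frame 6: SPARE (7+3=10). 10 + next roll (8) = 18. Cumulative: 72
Frame 7: OPEN (8+1=9). Cumulative: 81
Frame 8: SPARE (6+4=10). 10 + next roll (10) = 20. Cumulative: 101
Frame 9: STRIKE. 10 + next two rolls (6+3) = 19. Cumulative: 120
Frame 10: OPEN. Sum of all frame-10 rolls (6+3) = 9. Cumulative: 129

Answer: 5 22 29 37 54 72 81 101 120 129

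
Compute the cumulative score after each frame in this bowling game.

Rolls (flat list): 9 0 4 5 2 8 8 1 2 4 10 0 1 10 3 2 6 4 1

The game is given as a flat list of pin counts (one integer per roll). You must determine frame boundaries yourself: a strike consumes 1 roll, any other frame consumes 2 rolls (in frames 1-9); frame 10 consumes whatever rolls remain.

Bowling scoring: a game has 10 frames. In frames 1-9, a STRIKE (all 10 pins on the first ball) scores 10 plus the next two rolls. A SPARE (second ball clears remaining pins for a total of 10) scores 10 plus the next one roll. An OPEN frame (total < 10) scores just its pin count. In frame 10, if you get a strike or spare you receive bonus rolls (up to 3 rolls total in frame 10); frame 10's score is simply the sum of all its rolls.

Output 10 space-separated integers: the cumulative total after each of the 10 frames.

Frame 1: OPEN (9+0=9). Cumulative: 9
Frame 2: OPEN (4+5=9). Cumulative: 18
Frame 3: SPARE (2+8=10). 10 + next roll (8) = 18. Cumulative: 36
Frame 4: OPEN (8+1=9). Cumulative: 45
Frame 5: OPEN (2+4=6). Cumulative: 51
Frame 6: STRIKE. 10 + next two rolls (0+1) = 11. Cumulative: 62
Frame 7: OPEN (0+1=1). Cumulative: 63
Frame 8: STRIKE. 10 + next two rolls (3+2) = 15. Cumulative: 78
Frame 9: OPEN (3+2=5). Cumulative: 83
Frame 10: SPARE. Sum of all frame-10 rolls (6+4+1) = 11. Cumulative: 94

Answer: 9 18 36 45 51 62 63 78 83 94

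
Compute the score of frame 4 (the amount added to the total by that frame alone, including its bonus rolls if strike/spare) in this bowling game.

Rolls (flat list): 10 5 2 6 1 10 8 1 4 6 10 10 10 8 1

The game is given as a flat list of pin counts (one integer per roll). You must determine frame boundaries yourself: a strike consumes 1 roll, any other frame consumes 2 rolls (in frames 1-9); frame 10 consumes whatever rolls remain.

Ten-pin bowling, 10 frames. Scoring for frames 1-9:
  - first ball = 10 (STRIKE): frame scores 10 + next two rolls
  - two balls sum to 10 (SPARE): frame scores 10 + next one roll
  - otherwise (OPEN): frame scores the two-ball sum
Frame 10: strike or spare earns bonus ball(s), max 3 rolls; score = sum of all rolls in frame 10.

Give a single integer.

Frame 1: STRIKE. 10 + next two rolls (5+2) = 17. Cumulative: 17
Frame 2: OPEN (5+2=7). Cumulative: 24
Frame 3: OPEN (6+1=7). Cumulative: 31
Frame 4: STRIKE. 10 + next two rolls (8+1) = 19. Cumulative: 50
Frame 5: OPEN (8+1=9). Cumulative: 59
Frame 6: SPARE (4+6=10). 10 + next roll (10) = 20. Cumulative: 79

Answer: 19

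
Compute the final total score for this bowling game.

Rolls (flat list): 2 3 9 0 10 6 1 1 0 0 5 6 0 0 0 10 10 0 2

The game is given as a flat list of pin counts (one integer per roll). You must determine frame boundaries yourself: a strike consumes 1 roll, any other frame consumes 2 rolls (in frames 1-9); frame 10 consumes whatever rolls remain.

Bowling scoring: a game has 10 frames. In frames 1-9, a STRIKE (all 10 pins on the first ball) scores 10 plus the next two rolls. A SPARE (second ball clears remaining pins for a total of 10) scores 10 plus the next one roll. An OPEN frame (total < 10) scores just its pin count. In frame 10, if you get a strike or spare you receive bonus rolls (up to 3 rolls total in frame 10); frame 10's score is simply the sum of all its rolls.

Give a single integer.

Frame 1: OPEN (2+3=5). Cumulative: 5
Frame 2: OPEN (9+0=9). Cumulative: 14
Frame 3: STRIKE. 10 + next two rolls (6+1) = 17. Cumulative: 31
Frame 4: OPEN (6+1=7). Cumulative: 38
Frame 5: OPEN (1+0=1). Cumulative: 39
Frame 6: OPEN (0+5=5). Cumulative: 44
Frame 7: OPEN (6+0=6). Cumulative: 50
Frame 8: OPEN (0+0=0). Cumulative: 50
Frame 9: STRIKE. 10 + next two rolls (10+0) = 20. Cumulative: 70
Frame 10: STRIKE. Sum of all frame-10 rolls (10+0+2) = 12. Cumulative: 82

Answer: 82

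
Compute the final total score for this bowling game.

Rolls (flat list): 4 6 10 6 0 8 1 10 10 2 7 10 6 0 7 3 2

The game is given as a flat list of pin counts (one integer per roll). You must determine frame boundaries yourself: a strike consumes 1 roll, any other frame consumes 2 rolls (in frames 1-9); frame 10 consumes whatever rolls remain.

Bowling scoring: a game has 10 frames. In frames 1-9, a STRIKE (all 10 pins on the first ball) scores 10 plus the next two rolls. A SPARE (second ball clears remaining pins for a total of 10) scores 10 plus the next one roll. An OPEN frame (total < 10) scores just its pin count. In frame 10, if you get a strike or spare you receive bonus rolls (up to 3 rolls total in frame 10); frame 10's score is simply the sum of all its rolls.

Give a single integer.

Frame 1: SPARE (4+6=10). 10 + next roll (10) = 20. Cumulative: 20
Frame 2: STRIKE. 10 + next two rolls (6+0) = 16. Cumulative: 36
Frame 3: OPEN (6+0=6). Cumulative: 42
Frame 4: OPEN (8+1=9). Cumulative: 51
Frame 5: STRIKE. 10 + next two rolls (10+2) = 22. Cumulative: 73
Frame 6: STRIKE. 10 + next two rolls (2+7) = 19. Cumulative: 92
Frame 7: OPEN (2+7=9). Cumulative: 101
Frame 8: STRIKE. 10 + next two rolls (6+0) = 16. Cumulative: 117
Frame 9: OPEN (6+0=6). Cumulative: 123
Frame 10: SPARE. Sum of all frame-10 rolls (7+3+2) = 12. Cumulative: 135

Answer: 135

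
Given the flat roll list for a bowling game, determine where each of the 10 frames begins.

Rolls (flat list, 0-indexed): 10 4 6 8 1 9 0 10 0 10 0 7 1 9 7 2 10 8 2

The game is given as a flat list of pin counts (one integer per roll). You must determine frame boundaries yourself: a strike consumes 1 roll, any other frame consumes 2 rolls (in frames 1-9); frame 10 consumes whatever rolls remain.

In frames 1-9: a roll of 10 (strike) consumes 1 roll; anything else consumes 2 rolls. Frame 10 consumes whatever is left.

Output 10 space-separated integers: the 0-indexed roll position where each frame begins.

Frame 1 starts at roll index 0: roll=10 (strike), consumes 1 roll
Frame 2 starts at roll index 1: rolls=4,6 (sum=10), consumes 2 rolls
Frame 3 starts at roll index 3: rolls=8,1 (sum=9), consumes 2 rolls
Frame 4 starts at roll index 5: rolls=9,0 (sum=9), consumes 2 rolls
Frame 5 starts at roll index 7: roll=10 (strike), consumes 1 roll
Frame 6 starts at roll index 8: rolls=0,10 (sum=10), consumes 2 rolls
Frame 7 starts at roll index 10: rolls=0,7 (sum=7), consumes 2 rolls
Frame 8 starts at roll index 12: rolls=1,9 (sum=10), consumes 2 rolls
Frame 9 starts at roll index 14: rolls=7,2 (sum=9), consumes 2 rolls
Frame 10 starts at roll index 16: 3 remaining rolls

Answer: 0 1 3 5 7 8 10 12 14 16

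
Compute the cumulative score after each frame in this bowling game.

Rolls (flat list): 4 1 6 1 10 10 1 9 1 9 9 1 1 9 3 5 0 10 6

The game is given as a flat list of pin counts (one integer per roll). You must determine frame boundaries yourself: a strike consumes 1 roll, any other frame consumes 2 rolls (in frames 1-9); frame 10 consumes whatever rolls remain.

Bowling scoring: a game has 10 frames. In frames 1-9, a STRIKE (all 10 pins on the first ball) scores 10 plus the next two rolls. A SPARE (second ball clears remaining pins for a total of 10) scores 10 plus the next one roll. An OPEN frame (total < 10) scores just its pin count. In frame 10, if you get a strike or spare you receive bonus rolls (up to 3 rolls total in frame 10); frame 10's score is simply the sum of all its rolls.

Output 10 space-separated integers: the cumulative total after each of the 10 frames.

Answer: 5 12 33 53 64 83 94 107 115 131

Derivation:
Frame 1: OPEN (4+1=5). Cumulative: 5
Frame 2: OPEN (6+1=7). Cumulative: 12
Frame 3: STRIKE. 10 + next two rolls (10+1) = 21. Cumulative: 33
Frame 4: STRIKE. 10 + next two rolls (1+9) = 20. Cumulative: 53
Frame 5: SPARE (1+9=10). 10 + next roll (1) = 11. Cumulative: 64
Frame 6: SPARE (1+9=10). 10 + next roll (9) = 19. Cumulative: 83
Frame 7: SPARE (9+1=10). 10 + next roll (1) = 11. Cumulative: 94
Frame 8: SPARE (1+9=10). 10 + next roll (3) = 13. Cumulative: 107
Frame 9: OPEN (3+5=8). Cumulative: 115
Frame 10: SPARE. Sum of all frame-10 rolls (0+10+6) = 16. Cumulative: 131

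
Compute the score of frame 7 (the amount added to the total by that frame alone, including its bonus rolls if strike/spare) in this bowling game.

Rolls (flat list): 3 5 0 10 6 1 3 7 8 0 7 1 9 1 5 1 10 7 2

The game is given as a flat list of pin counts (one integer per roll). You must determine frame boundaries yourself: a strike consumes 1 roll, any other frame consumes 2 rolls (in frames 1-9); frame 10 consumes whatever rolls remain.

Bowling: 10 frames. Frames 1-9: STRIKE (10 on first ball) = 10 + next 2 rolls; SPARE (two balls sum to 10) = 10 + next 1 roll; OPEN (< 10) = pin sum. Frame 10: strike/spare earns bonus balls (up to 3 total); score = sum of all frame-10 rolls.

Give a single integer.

Frame 1: OPEN (3+5=8). Cumulative: 8
Frame 2: SPARE (0+10=10). 10 + next roll (6) = 16. Cumulative: 24
Frame 3: OPEN (6+1=7). Cumulative: 31
Frame 4: SPARE (3+7=10). 10 + next roll (8) = 18. Cumulative: 49
Frame 5: OPEN (8+0=8). Cumulative: 57
Frame 6: OPEN (7+1=8). Cumulative: 65
Frame 7: SPARE (9+1=10). 10 + next roll (5) = 15. Cumulative: 80
Frame 8: OPEN (5+1=6). Cumulative: 86
Frame 9: STRIKE. 10 + next two rolls (7+2) = 19. Cumulative: 105

Answer: 15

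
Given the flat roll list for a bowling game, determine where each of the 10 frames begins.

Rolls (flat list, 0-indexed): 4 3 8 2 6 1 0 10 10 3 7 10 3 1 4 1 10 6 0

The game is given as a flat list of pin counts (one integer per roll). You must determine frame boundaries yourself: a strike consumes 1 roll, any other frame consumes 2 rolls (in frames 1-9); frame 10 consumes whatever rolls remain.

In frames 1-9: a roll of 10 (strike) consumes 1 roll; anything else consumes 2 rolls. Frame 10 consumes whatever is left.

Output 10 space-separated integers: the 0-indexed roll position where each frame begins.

Answer: 0 2 4 6 8 9 11 12 14 16

Derivation:
Frame 1 starts at roll index 0: rolls=4,3 (sum=7), consumes 2 rolls
Frame 2 starts at roll index 2: rolls=8,2 (sum=10), consumes 2 rolls
Frame 3 starts at roll index 4: rolls=6,1 (sum=7), consumes 2 rolls
Frame 4 starts at roll index 6: rolls=0,10 (sum=10), consumes 2 rolls
Frame 5 starts at roll index 8: roll=10 (strike), consumes 1 roll
Frame 6 starts at roll index 9: rolls=3,7 (sum=10), consumes 2 rolls
Frame 7 starts at roll index 11: roll=10 (strike), consumes 1 roll
Frame 8 starts at roll index 12: rolls=3,1 (sum=4), consumes 2 rolls
Frame 9 starts at roll index 14: rolls=4,1 (sum=5), consumes 2 rolls
Frame 10 starts at roll index 16: 3 remaining rolls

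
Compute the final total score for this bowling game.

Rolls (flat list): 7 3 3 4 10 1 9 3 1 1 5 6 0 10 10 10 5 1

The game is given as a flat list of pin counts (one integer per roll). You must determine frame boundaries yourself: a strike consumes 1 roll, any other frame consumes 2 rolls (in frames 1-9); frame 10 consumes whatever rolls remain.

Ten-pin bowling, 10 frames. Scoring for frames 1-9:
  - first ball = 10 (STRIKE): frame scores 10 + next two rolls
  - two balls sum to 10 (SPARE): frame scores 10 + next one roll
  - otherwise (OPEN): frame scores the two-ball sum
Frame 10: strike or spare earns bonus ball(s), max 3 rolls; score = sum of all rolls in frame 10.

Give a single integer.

Frame 1: SPARE (7+3=10). 10 + next roll (3) = 13. Cumulative: 13
Frame 2: OPEN (3+4=7). Cumulative: 20
Frame 3: STRIKE. 10 + next two rolls (1+9) = 20. Cumulative: 40
Frame 4: SPARE (1+9=10). 10 + next roll (3) = 13. Cumulative: 53
Frame 5: OPEN (3+1=4). Cumulative: 57
Frame 6: OPEN (1+5=6). Cumulative: 63
Frame 7: OPEN (6+0=6). Cumulative: 69
Frame 8: STRIKE. 10 + next two rolls (10+10) = 30. Cumulative: 99
Frame 9: STRIKE. 10 + next two rolls (10+5) = 25. Cumulative: 124
Frame 10: STRIKE. Sum of all frame-10 rolls (10+5+1) = 16. Cumulative: 140

Answer: 140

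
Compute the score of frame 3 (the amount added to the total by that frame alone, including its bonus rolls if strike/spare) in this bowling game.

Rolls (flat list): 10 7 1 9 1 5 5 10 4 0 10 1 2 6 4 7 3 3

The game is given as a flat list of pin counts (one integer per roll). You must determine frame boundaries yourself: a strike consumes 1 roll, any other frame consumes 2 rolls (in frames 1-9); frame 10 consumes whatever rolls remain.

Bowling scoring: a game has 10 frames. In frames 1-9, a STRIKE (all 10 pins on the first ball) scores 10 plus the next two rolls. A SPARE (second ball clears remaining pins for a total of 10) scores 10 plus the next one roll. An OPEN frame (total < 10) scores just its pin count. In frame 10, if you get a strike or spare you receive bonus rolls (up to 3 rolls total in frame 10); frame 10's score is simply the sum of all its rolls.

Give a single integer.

Answer: 15

Derivation:
Frame 1: STRIKE. 10 + next two rolls (7+1) = 18. Cumulative: 18
Frame 2: OPEN (7+1=8). Cumulative: 26
Frame 3: SPARE (9+1=10). 10 + next roll (5) = 15. Cumulative: 41
Frame 4: SPARE (5+5=10). 10 + next roll (10) = 20. Cumulative: 61
Frame 5: STRIKE. 10 + next two rolls (4+0) = 14. Cumulative: 75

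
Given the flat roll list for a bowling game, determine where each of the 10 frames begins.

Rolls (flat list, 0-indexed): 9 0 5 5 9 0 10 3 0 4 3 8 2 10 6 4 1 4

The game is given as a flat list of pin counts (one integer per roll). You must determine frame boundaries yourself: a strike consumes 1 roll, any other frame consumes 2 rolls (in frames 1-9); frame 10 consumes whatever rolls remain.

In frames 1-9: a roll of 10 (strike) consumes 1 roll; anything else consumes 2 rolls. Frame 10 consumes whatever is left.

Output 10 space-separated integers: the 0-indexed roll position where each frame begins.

Frame 1 starts at roll index 0: rolls=9,0 (sum=9), consumes 2 rolls
Frame 2 starts at roll index 2: rolls=5,5 (sum=10), consumes 2 rolls
Frame 3 starts at roll index 4: rolls=9,0 (sum=9), consumes 2 rolls
Frame 4 starts at roll index 6: roll=10 (strike), consumes 1 roll
Frame 5 starts at roll index 7: rolls=3,0 (sum=3), consumes 2 rolls
Frame 6 starts at roll index 9: rolls=4,3 (sum=7), consumes 2 rolls
Frame 7 starts at roll index 11: rolls=8,2 (sum=10), consumes 2 rolls
Frame 8 starts at roll index 13: roll=10 (strike), consumes 1 roll
Frame 9 starts at roll index 14: rolls=6,4 (sum=10), consumes 2 rolls
Frame 10 starts at roll index 16: 2 remaining rolls

Answer: 0 2 4 6 7 9 11 13 14 16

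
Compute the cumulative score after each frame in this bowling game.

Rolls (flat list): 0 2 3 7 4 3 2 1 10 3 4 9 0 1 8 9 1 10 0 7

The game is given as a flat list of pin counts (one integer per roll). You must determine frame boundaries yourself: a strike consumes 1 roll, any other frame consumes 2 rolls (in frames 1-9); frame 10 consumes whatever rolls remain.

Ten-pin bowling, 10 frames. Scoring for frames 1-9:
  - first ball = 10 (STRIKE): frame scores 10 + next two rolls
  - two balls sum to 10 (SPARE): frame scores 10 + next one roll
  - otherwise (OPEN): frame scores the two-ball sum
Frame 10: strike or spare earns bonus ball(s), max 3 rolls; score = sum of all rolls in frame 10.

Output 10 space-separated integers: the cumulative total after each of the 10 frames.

Answer: 2 16 23 26 43 50 59 68 88 105

Derivation:
Frame 1: OPEN (0+2=2). Cumulative: 2
Frame 2: SPARE (3+7=10). 10 + next roll (4) = 14. Cumulative: 16
Frame 3: OPEN (4+3=7). Cumulative: 23
Frame 4: OPEN (2+1=3). Cumulative: 26
Frame 5: STRIKE. 10 + next two rolls (3+4) = 17. Cumulative: 43
Frame 6: OPEN (3+4=7). Cumulative: 50
Frame 7: OPEN (9+0=9). Cumulative: 59
Frame 8: OPEN (1+8=9). Cumulative: 68
Frame 9: SPARE (9+1=10). 10 + next roll (10) = 20. Cumulative: 88
Frame 10: STRIKE. Sum of all frame-10 rolls (10+0+7) = 17. Cumulative: 105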